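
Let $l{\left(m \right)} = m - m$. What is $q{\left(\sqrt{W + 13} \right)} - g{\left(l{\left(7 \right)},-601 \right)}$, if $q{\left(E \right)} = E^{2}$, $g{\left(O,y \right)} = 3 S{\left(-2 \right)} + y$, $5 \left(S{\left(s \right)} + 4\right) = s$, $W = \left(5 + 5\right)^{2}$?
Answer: $\frac{3636}{5} \approx 727.2$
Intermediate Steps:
$W = 100$ ($W = 10^{2} = 100$)
$S{\left(s \right)} = -4 + \frac{s}{5}$
$l{\left(m \right)} = 0$
$g{\left(O,y \right)} = - \frac{66}{5} + y$ ($g{\left(O,y \right)} = 3 \left(-4 + \frac{1}{5} \left(-2\right)\right) + y = 3 \left(-4 - \frac{2}{5}\right) + y = 3 \left(- \frac{22}{5}\right) + y = - \frac{66}{5} + y$)
$q{\left(\sqrt{W + 13} \right)} - g{\left(l{\left(7 \right)},-601 \right)} = \left(\sqrt{100 + 13}\right)^{2} - \left(- \frac{66}{5} - 601\right) = \left(\sqrt{113}\right)^{2} - - \frac{3071}{5} = 113 + \frac{3071}{5} = \frac{3636}{5}$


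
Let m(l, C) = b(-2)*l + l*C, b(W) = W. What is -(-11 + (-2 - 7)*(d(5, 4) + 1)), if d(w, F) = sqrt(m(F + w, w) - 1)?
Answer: 20 + 9*sqrt(26) ≈ 65.891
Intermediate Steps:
m(l, C) = -2*l + C*l (m(l, C) = -2*l + l*C = -2*l + C*l)
d(w, F) = sqrt(-1 + (-2 + w)*(F + w)) (d(w, F) = sqrt((F + w)*(-2 + w) - 1) = sqrt((-2 + w)*(F + w) - 1) = sqrt(-1 + (-2 + w)*(F + w)))
-(-11 + (-2 - 7)*(d(5, 4) + 1)) = -(-11 + (-2 - 7)*(sqrt(-1 + (-2 + 5)*(4 + 5)) + 1)) = -(-11 - 9*(sqrt(-1 + 3*9) + 1)) = -(-11 - 9*(sqrt(-1 + 27) + 1)) = -(-11 - 9*(sqrt(26) + 1)) = -(-11 - 9*(1 + sqrt(26))) = -(-11 + (-9 - 9*sqrt(26))) = -(-20 - 9*sqrt(26)) = 20 + 9*sqrt(26)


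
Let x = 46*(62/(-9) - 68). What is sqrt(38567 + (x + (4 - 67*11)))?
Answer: sqrt(309502)/3 ≈ 185.44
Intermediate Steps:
x = -31004/9 (x = 46*(62*(-1/9) - 68) = 46*(-62/9 - 68) = 46*(-674/9) = -31004/9 ≈ -3444.9)
sqrt(38567 + (x + (4 - 67*11))) = sqrt(38567 + (-31004/9 + (4 - 67*11))) = sqrt(38567 + (-31004/9 + (4 - 737))) = sqrt(38567 + (-31004/9 - 733)) = sqrt(38567 - 37601/9) = sqrt(309502/9) = sqrt(309502)/3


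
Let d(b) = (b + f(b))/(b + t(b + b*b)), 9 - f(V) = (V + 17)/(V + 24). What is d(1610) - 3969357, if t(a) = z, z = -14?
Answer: -3450513526543/869288 ≈ -3.9694e+6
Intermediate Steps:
t(a) = -14
f(V) = 9 - (17 + V)/(24 + V) (f(V) = 9 - (V + 17)/(V + 24) = 9 - (17 + V)/(24 + V))
d(b) = (b + (199 + 8*b)/(24 + b))/(-14 + b) (d(b) = (b + (199 + 8*b)/(24 + b))/(b - 14) = (b + (199 + 8*b)/(24 + b))/(-14 + b))
d(1610) - 3969357 = (199 + 8*1610 + 1610*(24 + 1610))/((-14 + 1610)*(24 + 1610)) - 3969357 = (199 + 12880 + 1610*1634)/(1596*1634) - 3969357 = (1/1596)*(1/1634)*(199 + 12880 + 2630740) - 3969357 = (1/1596)*(1/1634)*2643819 - 3969357 = 881273/869288 - 3969357 = -3450513526543/869288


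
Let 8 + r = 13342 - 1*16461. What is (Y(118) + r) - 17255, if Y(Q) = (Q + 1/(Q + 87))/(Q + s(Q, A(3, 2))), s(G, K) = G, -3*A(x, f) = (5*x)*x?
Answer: -986056969/48380 ≈ -20382.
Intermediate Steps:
A(x, f) = -5*x**2/3 (A(x, f) = -5*x*x/3 = -5*x**2/3)
r = -3127 (r = -8 + (13342 - 1*16461) = -8 + (13342 - 16461) = -8 - 3119 = -3127)
Y(Q) = (Q + 1/(87 + Q))/(2*Q) (Y(Q) = (Q + 1/(Q + 87))/(Q + Q) = (Q + 1/(87 + Q))/((2*Q)) = (Q + 1/(87 + Q))*(1/(2*Q)) = (Q + 1/(87 + Q))/(2*Q))
(Y(118) + r) - 17255 = ((1/2)*(1 + 118**2 + 87*118)/(118*(87 + 118)) - 3127) - 17255 = ((1/2)*(1/118)*(1 + 13924 + 10266)/205 - 3127) - 17255 = ((1/2)*(1/118)*(1/205)*24191 - 3127) - 17255 = (24191/48380 - 3127) - 17255 = -151260069/48380 - 17255 = -986056969/48380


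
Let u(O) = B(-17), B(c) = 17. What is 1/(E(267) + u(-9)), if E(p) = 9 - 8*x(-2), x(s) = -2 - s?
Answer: 1/26 ≈ 0.038462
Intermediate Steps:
E(p) = 9 (E(p) = 9 - 8*(-2 - 1*(-2)) = 9 - 8*(-2 + 2) = 9 - 8*0 = 9 + 0 = 9)
u(O) = 17
1/(E(267) + u(-9)) = 1/(9 + 17) = 1/26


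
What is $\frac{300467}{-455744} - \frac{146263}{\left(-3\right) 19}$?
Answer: $\frac{66641358053}{25977408} \approx 2565.4$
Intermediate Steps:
$\frac{300467}{-455744} - \frac{146263}{\left(-3\right) 19} = 300467 \left(- \frac{1}{455744}\right) - \frac{146263}{-57} = - \frac{300467}{455744} - - \frac{146263}{57} = - \frac{300467}{455744} + \frac{146263}{57} = \frac{66641358053}{25977408}$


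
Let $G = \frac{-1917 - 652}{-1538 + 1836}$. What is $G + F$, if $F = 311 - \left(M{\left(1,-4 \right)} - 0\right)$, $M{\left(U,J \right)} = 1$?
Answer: $\frac{89811}{298} \approx 301.38$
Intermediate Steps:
$G = - \frac{2569}{298} \approx -8.6208$
$F = 310$ ($F = 311 - \left(1 - 0\right) = 311 - \left(1 + 0\right) = 311 - 1 = 310$)
$G + F = - \frac{2569}{298} + 310 = \frac{89811}{298}$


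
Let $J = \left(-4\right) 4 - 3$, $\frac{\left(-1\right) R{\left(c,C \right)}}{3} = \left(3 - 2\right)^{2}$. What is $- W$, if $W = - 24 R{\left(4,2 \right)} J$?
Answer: $1368$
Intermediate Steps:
$R{\left(c,C \right)} = -3$ ($R{\left(c,C \right)} = - 3 \left(3 - 2\right)^{2} = - 3 \cdot 1^{2} = \left(-3\right) 1 = -3$)
$J = -19$ ($J = -16 - 3 = -19$)
$W = -1368$ ($W = \left(-24\right) \left(-3\right) \left(-19\right) = 72 \left(-19\right) = -1368$)
$- W = \left(-1\right) \left(-1368\right) = 1368$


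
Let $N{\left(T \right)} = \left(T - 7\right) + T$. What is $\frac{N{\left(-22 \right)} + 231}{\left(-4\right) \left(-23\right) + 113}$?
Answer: $\frac{36}{41} \approx 0.87805$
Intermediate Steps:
$N{\left(T \right)} = -7 + 2 T$ ($N{\left(T \right)} = \left(-7 + T\right) + T = -7 + 2 T$)
$\frac{N{\left(-22 \right)} + 231}{\left(-4\right) \left(-23\right) + 113} = \frac{\left(-7 + 2 \left(-22\right)\right) + 231}{\left(-4\right) \left(-23\right) + 113} = \frac{\left(-7 - 44\right) + 231}{92 + 113} = \frac{-51 + 231}{205} = 180 \cdot \frac{1}{205} = \frac{36}{41}$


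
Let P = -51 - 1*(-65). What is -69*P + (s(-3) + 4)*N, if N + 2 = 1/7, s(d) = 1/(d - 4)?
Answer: -47685/49 ≈ -973.16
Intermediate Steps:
s(d) = 1/(-4 + d)
N = -13/7 (N = -2 + 1/7 = -2 + ⅐ = -13/7 ≈ -1.8571)
P = 14 (P = -51 + 65 = 14)
-69*P + (s(-3) + 4)*N = -69*14 + (1/(-4 - 3) + 4)*(-13/7) = -966 + (1/(-7) + 4)*(-13/7) = -966 + (-⅐ + 4)*(-13/7) = -966 + (27/7)*(-13/7) = -966 - 351/49 = -47685/49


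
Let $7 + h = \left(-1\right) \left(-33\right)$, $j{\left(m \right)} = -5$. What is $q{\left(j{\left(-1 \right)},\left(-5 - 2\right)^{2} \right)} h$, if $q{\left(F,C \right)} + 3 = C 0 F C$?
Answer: $-78$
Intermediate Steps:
$q{\left(F,C \right)} = -3$ ($q{\left(F,C \right)} = -3 + C 0 F C = -3 + C 0 C = -3 + 0 C = -3 + 0 = -3$)
$h = 26$ ($h = -7 - -33 = -7 + 33 = 26$)
$q{\left(j{\left(-1 \right)},\left(-5 - 2\right)^{2} \right)} h = \left(-3\right) 26 = -78$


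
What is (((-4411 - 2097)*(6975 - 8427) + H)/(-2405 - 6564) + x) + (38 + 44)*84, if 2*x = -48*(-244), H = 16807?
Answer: 104834513/8969 ≈ 11689.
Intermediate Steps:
x = 5856 (x = (-48*(-244))/2 = (½)*11712 = 5856)
(((-4411 - 2097)*(6975 - 8427) + H)/(-2405 - 6564) + x) + (38 + 44)*84 = (((-4411 - 2097)*(6975 - 8427) + 16807)/(-2405 - 6564) + 5856) + (38 + 44)*84 = ((-6508*(-1452) + 16807)/(-8969) + 5856) + 82*84 = ((9449616 + 16807)*(-1/8969) + 5856) + 6888 = (9466423*(-1/8969) + 5856) + 6888 = (-9466423/8969 + 5856) + 6888 = 43056041/8969 + 6888 = 104834513/8969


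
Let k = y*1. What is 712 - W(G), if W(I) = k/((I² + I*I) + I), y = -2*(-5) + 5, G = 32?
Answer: 296189/416 ≈ 711.99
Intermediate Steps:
y = 15 (y = 10 + 5 = 15)
k = 15 (k = 15*1 = 15)
W(I) = 15/(I + 2*I²) (W(I) = 15/((I² + I*I) + I) = 15/((I² + I²) + I) = 15/(2*I² + I) = 15/(I + 2*I²))
712 - W(G) = 712 - 15/(32*(1 + 2*32)) = 712 - 15/(32*(1 + 64)) = 712 - 15/(32*65) = 712 - 1*3/416 = 712 - 3/416 = 296189/416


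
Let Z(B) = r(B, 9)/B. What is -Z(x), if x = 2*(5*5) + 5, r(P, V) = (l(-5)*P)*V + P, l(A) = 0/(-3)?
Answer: -1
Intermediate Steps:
l(A) = 0 (l(A) = 0*(-⅓) = 0)
r(P, V) = P (r(P, V) = (0*P)*V + P = 0*V + P = 0 + P = P)
x = 55 (x = 2*25 + 5 = 50 + 5 = 55)
Z(B) = 1 (Z(B) = B/B = 1)
-Z(x) = -1*1 = -1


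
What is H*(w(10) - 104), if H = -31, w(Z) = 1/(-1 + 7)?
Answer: 19313/6 ≈ 3218.8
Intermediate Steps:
w(Z) = ⅙ (w(Z) = 1/6 = ⅙)
H*(w(10) - 104) = -31*(⅙ - 104) = -31*(-623/6) = 19313/6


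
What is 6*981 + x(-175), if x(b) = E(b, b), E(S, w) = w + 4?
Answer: 5715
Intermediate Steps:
E(S, w) = 4 + w
x(b) = 4 + b
6*981 + x(-175) = 6*981 + (4 - 175) = 5886 - 171 = 5715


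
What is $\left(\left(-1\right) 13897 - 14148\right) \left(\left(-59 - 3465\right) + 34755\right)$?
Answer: $-875873395$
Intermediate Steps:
$\left(\left(-1\right) 13897 - 14148\right) \left(\left(-59 - 3465\right) + 34755\right) = \left(-13897 - 14148\right) \left(\left(-59 - 3465\right) + 34755\right) = - 28045 \left(-3524 + 34755\right) = \left(-28045\right) 31231 = -875873395$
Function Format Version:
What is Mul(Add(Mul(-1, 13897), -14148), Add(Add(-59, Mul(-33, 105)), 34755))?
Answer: -875873395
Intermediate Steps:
Mul(Add(Mul(-1, 13897), -14148), Add(Add(-59, Mul(-33, 105)), 34755)) = Mul(Add(-13897, -14148), Add(Add(-59, -3465), 34755)) = Mul(-28045, Add(-3524, 34755)) = Mul(-28045, 31231) = -875873395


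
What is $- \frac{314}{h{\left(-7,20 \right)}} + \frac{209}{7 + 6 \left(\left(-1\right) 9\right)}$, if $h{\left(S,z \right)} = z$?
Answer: $- \frac{9469}{470} \approx -20.147$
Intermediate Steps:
$- \frac{314}{h{\left(-7,20 \right)}} + \frac{209}{7 + 6 \left(\left(-1\right) 9\right)} = - \frac{314}{20} + \frac{209}{7 + 6 \left(\left(-1\right) 9\right)} = \left(-314\right) \frac{1}{20} + \frac{209}{7 + 6 \left(-9\right)} = - \frac{157}{10} + \frac{209}{7 - 54} = - \frac{157}{10} + \frac{209}{-47} = - \frac{157}{10} + 209 \left(- \frac{1}{47}\right) = - \frac{157}{10} - \frac{209}{47} = - \frac{9469}{470}$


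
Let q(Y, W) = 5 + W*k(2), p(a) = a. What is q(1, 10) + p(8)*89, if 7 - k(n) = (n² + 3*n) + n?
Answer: 667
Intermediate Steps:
k(n) = 7 - n² - 4*n (k(n) = 7 - ((n² + 3*n) + n) = 7 - (n² + 4*n) = 7 + (-n² - 4*n) = 7 - n² - 4*n)
q(Y, W) = 5 - 5*W (q(Y, W) = 5 + W*(7 - 1*2² - 4*2) = 5 + W*(7 - 1*4 - 8) = 5 + W*(7 - 4 - 8) = 5 + W*(-5) = 5 - 5*W)
q(1, 10) + p(8)*89 = (5 - 5*10) + 8*89 = (5 - 50) + 712 = -45 + 712 = 667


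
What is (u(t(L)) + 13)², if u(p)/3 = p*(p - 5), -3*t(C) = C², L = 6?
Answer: 390625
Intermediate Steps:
t(C) = -C²/3
u(p) = 3*p*(-5 + p) (u(p) = 3*(p*(p - 5)) = 3*(p*(-5 + p)) = 3*p*(-5 + p))
(u(t(L)) + 13)² = (3*(-⅓*6²)*(-5 - ⅓*6²) + 13)² = (3*(-⅓*36)*(-5 - ⅓*36) + 13)² = (3*(-12)*(-5 - 12) + 13)² = (3*(-12)*(-17) + 13)² = (612 + 13)² = 625² = 390625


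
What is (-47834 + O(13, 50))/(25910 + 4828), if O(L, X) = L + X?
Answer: -47771/30738 ≈ -1.5541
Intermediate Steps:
(-47834 + O(13, 50))/(25910 + 4828) = (-47834 + (13 + 50))/(25910 + 4828) = (-47834 + 63)/30738 = -47771*1/30738 = -47771/30738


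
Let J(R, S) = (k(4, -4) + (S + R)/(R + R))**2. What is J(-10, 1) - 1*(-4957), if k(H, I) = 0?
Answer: 1982881/400 ≈ 4957.2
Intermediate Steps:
J(R, S) = (R + S)**2/(4*R**2) (J(R, S) = (0 + (S + R)/(R + R))**2 = (0 + (R + S)/((2*R)))**2 = (0 + (R + S)*(1/(2*R)))**2 = (0 + (R + S)/(2*R))**2 = ((R + S)/(2*R))**2 = (R + S)**2/(4*R**2))
J(-10, 1) - 1*(-4957) = (1/4)*(-10 + 1)**2/(-10)**2 - 1*(-4957) = (1/4)*(1/100)*(-9)**2 + 4957 = (1/4)*(1/100)*81 + 4957 = 81/400 + 4957 = 1982881/400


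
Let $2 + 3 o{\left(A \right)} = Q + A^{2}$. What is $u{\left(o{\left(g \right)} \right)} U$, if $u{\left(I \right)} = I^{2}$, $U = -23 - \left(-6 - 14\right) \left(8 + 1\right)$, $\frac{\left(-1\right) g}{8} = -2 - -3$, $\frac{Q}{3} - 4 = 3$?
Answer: $\frac{1081573}{9} \approx 1.2017 \cdot 10^{5}$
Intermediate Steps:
$Q = 21$ ($Q = 12 + 3 \cdot 3 = 12 + 9 = 21$)
$g = -8$ ($g = - 8 \left(-2 - -3\right) = - 8 \left(-2 + 3\right) = \left(-8\right) 1 = -8$)
$o{\left(A \right)} = \frac{19}{3} + \frac{A^{2}}{3}$ ($o{\left(A \right)} = - \frac{2}{3} + \frac{21 + A^{2}}{3} = - \frac{2}{3} + \left(7 + \frac{A^{2}}{3}\right) = \frac{19}{3} + \frac{A^{2}}{3}$)
$U = 157$ ($U = -23 - \left(-20\right) 9 = -23 - -180 = -23 + 180 = 157$)
$u{\left(o{\left(g \right)} \right)} U = \left(\frac{19}{3} + \frac{\left(-8\right)^{2}}{3}\right)^{2} \cdot 157 = \left(\frac{19}{3} + \frac{1}{3} \cdot 64\right)^{2} \cdot 157 = \left(\frac{19}{3} + \frac{64}{3}\right)^{2} \cdot 157 = \left(\frac{83}{3}\right)^{2} \cdot 157 = \frac{6889}{9} \cdot 157 = \frac{1081573}{9}$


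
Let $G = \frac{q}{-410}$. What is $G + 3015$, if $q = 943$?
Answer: $\frac{30127}{10} \approx 3012.7$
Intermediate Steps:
$G = - \frac{23}{10}$ ($G = \frac{943}{-410} = 943 \left(- \frac{1}{410}\right) = - \frac{23}{10} \approx -2.3$)
$G + 3015 = - \frac{23}{10} + 3015 = \frac{30127}{10}$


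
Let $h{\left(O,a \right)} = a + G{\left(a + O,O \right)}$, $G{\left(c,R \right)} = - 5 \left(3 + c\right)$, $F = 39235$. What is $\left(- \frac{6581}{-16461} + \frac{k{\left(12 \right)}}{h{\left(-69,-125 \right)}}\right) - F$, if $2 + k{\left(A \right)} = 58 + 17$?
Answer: $- \frac{536046624167}{13662630} \approx -39235.0$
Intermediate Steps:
$G{\left(c,R \right)} = -15 - 5 c$
$k{\left(A \right)} = 73$ ($k{\left(A \right)} = -2 + \left(58 + 17\right) = -2 + 75 = 73$)
$h{\left(O,a \right)} = -15 - 5 O - 4 a$ ($h{\left(O,a \right)} = a - \left(15 + 5 \left(a + O\right)\right) = a - \left(15 + 5 \left(O + a\right)\right) = a - \left(15 + 5 O + 5 a\right) = -15 - 5 O - 4 a$)
$\left(- \frac{6581}{-16461} + \frac{k{\left(12 \right)}}{h{\left(-69,-125 \right)}}\right) - F = \left(- \frac{6581}{-16461} + \frac{73}{-15 - -345 - -500}\right) - 39235 = \left(\left(-6581\right) \left(- \frac{1}{16461}\right) + \frac{73}{-15 + 345 + 500}\right) - 39235 = \left(\frac{6581}{16461} + \frac{73}{830}\right) - 39235 = \frac{6663883}{13662630} - 39235 = - \frac{536046624167}{13662630}$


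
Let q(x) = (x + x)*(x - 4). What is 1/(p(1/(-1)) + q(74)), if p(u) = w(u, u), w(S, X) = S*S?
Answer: 1/10361 ≈ 9.6516e-5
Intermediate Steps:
w(S, X) = S**2
q(x) = 2*x*(-4 + x) (q(x) = (2*x)*(-4 + x) = 2*x*(-4 + x))
p(u) = u**2
1/(p(1/(-1)) + q(74)) = 1/((1/(-1))**2 + 2*74*(-4 + 74)) = 1/((-1)**2 + 2*74*70) = 1/(1 + 10360) = 1/10361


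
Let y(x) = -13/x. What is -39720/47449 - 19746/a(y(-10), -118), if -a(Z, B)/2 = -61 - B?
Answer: 155399979/901531 ≈ 172.37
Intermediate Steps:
a(Z, B) = 122 + 2*B (a(Z, B) = -2*(-61 - B) = 122 + 2*B)
-39720/47449 - 19746/a(y(-10), -118) = -39720/47449 - 19746/(122 + 2*(-118)) = -39720*1/47449 - 19746/(122 - 236) = -39720/47449 - 19746/(-114) = -39720/47449 - 19746*(-1/114) = -39720/47449 + 3291/19 = 155399979/901531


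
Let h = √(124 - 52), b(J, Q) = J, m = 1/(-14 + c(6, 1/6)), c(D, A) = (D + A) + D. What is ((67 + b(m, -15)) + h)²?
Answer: 543073/121 + 8772*√2/11 ≈ 5616.0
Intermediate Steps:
c(D, A) = A + 2*D (c(D, A) = (A + D) + D = A + 2*D)
m = -6/11 (m = 1/(-14 + (1/6 + 2*6)) = 1/(-14 + (1*(⅙) + 12)) = 1/(-14 + (⅙ + 12)) = 1/(-14 + 73/6) = 1/(-11/6) = -6/11 ≈ -0.54545)
h = 6*√2 (h = √72 = 6*√2 ≈ 8.4853)
((67 + b(m, -15)) + h)² = ((67 - 6/11) + 6*√2)² = (731/11 + 6*√2)²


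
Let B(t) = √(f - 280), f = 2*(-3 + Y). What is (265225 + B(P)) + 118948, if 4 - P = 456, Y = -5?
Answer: 384173 + 2*I*√74 ≈ 3.8417e+5 + 17.205*I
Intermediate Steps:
f = -16 (f = 2*(-3 - 5) = 2*(-8) = -16)
P = -452 (P = 4 - 1*456 = 4 - 456 = -452)
B(t) = 2*I*√74 (B(t) = √(-16 - 280) = √(-296) = 2*I*√74)
(265225 + B(P)) + 118948 = (265225 + 2*I*√74) + 118948 = 384173 + 2*I*√74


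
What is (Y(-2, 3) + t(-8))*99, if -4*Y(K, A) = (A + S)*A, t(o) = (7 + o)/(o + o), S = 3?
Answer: -7029/16 ≈ -439.31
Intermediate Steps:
t(o) = (7 + o)/(2*o) (t(o) = (7 + o)/((2*o)) = (7 + o)*(1/(2*o)) = (7 + o)/(2*o))
Y(K, A) = -A*(3 + A)/4 (Y(K, A) = -(A + 3)*A/4 = -(3 + A)*A/4 = -A*(3 + A)/4)
(Y(-2, 3) + t(-8))*99 = (-¼*3*(3 + 3) + (½)*(7 - 8)/(-8))*99 = (-¼*3*6 + (½)*(-⅛)*(-1))*99 = (-9/2 + 1/16)*99 = -71/16*99 = -7029/16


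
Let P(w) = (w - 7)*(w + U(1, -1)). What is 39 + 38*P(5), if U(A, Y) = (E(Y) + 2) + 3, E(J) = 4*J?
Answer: -417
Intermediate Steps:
U(A, Y) = 5 + 4*Y (U(A, Y) = (4*Y + 2) + 3 = (2 + 4*Y) + 3 = 5 + 4*Y)
P(w) = (1 + w)*(-7 + w) (P(w) = (w - 7)*(w + (5 + 4*(-1))) = (-7 + w)*(w + (5 - 4)) = (-7 + w)*(w + 1) = (-7 + w)*(1 + w) = (1 + w)*(-7 + w))
39 + 38*P(5) = 39 + 38*(-7 + 5² - 6*5) = 39 + 38*(-7 + 25 - 30) = 39 + 38*(-12) = 39 - 456 = -417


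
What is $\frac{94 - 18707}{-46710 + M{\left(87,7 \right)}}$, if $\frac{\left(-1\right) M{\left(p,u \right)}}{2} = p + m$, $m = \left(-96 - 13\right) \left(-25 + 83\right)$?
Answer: $\frac{18613}{34240} \approx 0.5436$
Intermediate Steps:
$m = -6322$ ($m = \left(-109\right) 58 = -6322$)
$M{\left(p,u \right)} = 12644 - 2 p$ ($M{\left(p,u \right)} = - 2 \left(p - 6322\right) = - 2 \left(-6322 + p\right) = 12644 - 2 p$)
$\frac{94 - 18707}{-46710 + M{\left(87,7 \right)}} = \frac{94 - 18707}{-46710 + \left(12644 - 174\right)} = - \frac{18613}{-46710 + \left(12644 - 174\right)} = - \frac{18613}{-46710 + 12470} = - \frac{18613}{-34240} = \left(-18613\right) \left(- \frac{1}{34240}\right) = \frac{18613}{34240}$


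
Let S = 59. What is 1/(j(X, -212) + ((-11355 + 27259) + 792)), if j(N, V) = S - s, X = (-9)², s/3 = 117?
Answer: 1/16404 ≈ 6.0961e-5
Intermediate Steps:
s = 351 (s = 3*117 = 351)
X = 81
j(N, V) = -292 (j(N, V) = 59 - 1*351 = 59 - 351 = -292)
1/(j(X, -212) + ((-11355 + 27259) + 792)) = 1/(-292 + ((-11355 + 27259) + 792)) = 1/(-292 + (15904 + 792)) = 1/(-292 + 16696) = 1/16404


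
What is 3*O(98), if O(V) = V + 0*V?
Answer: 294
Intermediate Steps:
O(V) = V (O(V) = V + 0 = V)
3*O(98) = 3*98 = 294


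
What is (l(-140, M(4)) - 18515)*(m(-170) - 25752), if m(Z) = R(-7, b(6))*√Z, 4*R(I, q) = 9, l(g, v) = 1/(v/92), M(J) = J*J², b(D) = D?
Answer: 953522523/2 - 2665953*I*√170/64 ≈ 4.7676e+8 - 5.4312e+5*I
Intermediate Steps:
M(J) = J³
l(g, v) = 92/v (l(g, v) = 1/(v*(1/92)) = 1/(v/92) = 92/v)
R(I, q) = 9/4 (R(I, q) = (¼)*9 = 9/4)
m(Z) = 9*√Z/4
(l(-140, M(4)) - 18515)*(m(-170) - 25752) = (92/(4³) - 18515)*(9*√(-170)/4 - 25752) = (92/64 - 18515)*(9*(I*√170)/4 - 25752) = (92*(1/64) - 18515)*(9*I*√170/4 - 25752) = (23/16 - 18515)*(-25752 + 9*I*√170/4) = -296217*(-25752 + 9*I*√170/4)/16 = 953522523/2 - 2665953*I*√170/64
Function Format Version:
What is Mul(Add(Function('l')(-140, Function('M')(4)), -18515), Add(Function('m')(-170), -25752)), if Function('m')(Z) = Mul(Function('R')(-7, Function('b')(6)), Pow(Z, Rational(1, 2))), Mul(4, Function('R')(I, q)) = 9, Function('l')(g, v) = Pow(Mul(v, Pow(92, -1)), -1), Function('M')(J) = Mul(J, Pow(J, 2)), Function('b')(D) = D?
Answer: Add(Rational(953522523, 2), Mul(Rational(-2665953, 64), I, Pow(170, Rational(1, 2)))) ≈ Add(4.7676e+8, Mul(-5.4312e+5, I))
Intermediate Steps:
Function('M')(J) = Pow(J, 3)
Function('l')(g, v) = Mul(92, Pow(v, -1)) (Function('l')(g, v) = Pow(Mul(v, Rational(1, 92)), -1) = Pow(Mul(Rational(1, 92), v), -1) = Mul(92, Pow(v, -1)))
Function('R')(I, q) = Rational(9, 4) (Function('R')(I, q) = Mul(Rational(1, 4), 9) = Rational(9, 4))
Function('m')(Z) = Mul(Rational(9, 4), Pow(Z, Rational(1, 2)))
Mul(Add(Function('l')(-140, Function('M')(4)), -18515), Add(Function('m')(-170), -25752)) = Mul(Add(Mul(92, Pow(Pow(4, 3), -1)), -18515), Add(Mul(Rational(9, 4), Pow(-170, Rational(1, 2))), -25752)) = Mul(Add(Mul(92, Pow(64, -1)), -18515), Add(Mul(Rational(9, 4), Mul(I, Pow(170, Rational(1, 2)))), -25752)) = Mul(Add(Mul(92, Rational(1, 64)), -18515), Add(Mul(Rational(9, 4), I, Pow(170, Rational(1, 2))), -25752)) = Mul(Add(Rational(23, 16), -18515), Add(-25752, Mul(Rational(9, 4), I, Pow(170, Rational(1, 2))))) = Mul(Rational(-296217, 16), Add(-25752, Mul(Rational(9, 4), I, Pow(170, Rational(1, 2))))) = Add(Rational(953522523, 2), Mul(Rational(-2665953, 64), I, Pow(170, Rational(1, 2))))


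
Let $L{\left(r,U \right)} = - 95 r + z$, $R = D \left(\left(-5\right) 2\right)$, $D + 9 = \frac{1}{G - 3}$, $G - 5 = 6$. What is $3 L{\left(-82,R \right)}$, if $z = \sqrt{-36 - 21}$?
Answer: $23370 + 3 i \sqrt{57} \approx 23370.0 + 22.65 i$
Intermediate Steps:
$G = 11$ ($G = 5 + 6 = 11$)
$z = i \sqrt{57}$ ($z = \sqrt{-57} = i \sqrt{57} \approx 7.5498 i$)
$D = - \frac{71}{8}$ ($D = -9 + \frac{1}{11 - 3} = -9 + \frac{1}{8} = - \frac{71}{8} \approx -8.875$)
$R = \frac{355}{4}$ ($R = - \frac{71 \left(\left(-5\right) 2\right)}{8} = \left(- \frac{71}{8}\right) \left(-10\right) = \frac{355}{4} \approx 88.75$)
$L{\left(r,U \right)} = - 95 r + i \sqrt{57}$
$3 L{\left(-82,R \right)} = 3 \left(\left(-95\right) \left(-82\right) + i \sqrt{57}\right) = 3 \left(7790 + i \sqrt{57}\right) = 23370 + 3 i \sqrt{57}$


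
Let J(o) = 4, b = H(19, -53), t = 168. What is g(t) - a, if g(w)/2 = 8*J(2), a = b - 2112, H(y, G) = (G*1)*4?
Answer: 2388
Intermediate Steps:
H(y, G) = 4*G (H(y, G) = G*4 = 4*G)
b = -212 (b = 4*(-53) = -212)
a = -2324 (a = -212 - 2112 = -2324)
g(w) = 64 (g(w) = 2*(8*4) = 2*32 = 64)
g(t) - a = 64 - 1*(-2324) = 64 + 2324 = 2388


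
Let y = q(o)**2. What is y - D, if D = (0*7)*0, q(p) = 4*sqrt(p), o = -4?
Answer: -64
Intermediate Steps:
D = 0 (D = 0*0 = 0)
y = -64 (y = (4*sqrt(-4))**2 = (4*(2*I))**2 = (8*I)**2 = -64)
y - D = -64 - 1*0 = -64 + 0 = -64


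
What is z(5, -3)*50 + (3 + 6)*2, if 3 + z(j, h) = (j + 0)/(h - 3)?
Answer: -521/3 ≈ -173.67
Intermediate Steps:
z(j, h) = -3 + j/(-3 + h) (z(j, h) = -3 + (j + 0)/(h - 3) = -3 + j/(-3 + h))
z(5, -3)*50 + (3 + 6)*2 = ((9 + 5 - 3*(-3))/(-3 - 3))*50 + (3 + 6)*2 = ((9 + 5 + 9)/(-6))*50 + 9*2 = -⅙*23*50 + 18 = -23/6*50 + 18 = -575/3 + 18 = -521/3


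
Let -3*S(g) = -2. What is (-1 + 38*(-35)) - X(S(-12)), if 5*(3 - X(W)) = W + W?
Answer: -20006/15 ≈ -1333.7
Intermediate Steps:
S(g) = ⅔ (S(g) = -⅓*(-2) = ⅔)
X(W) = 3 - 2*W/5 (X(W) = 3 - (W + W)/5 = 3 - 2*W/5)
(-1 + 38*(-35)) - X(S(-12)) = (-1 + 38*(-35)) - (3 - ⅖*⅔) = (-1 - 1330) - (3 - 4/15) = -1331 - 1*41/15 = -1331 - 41/15 = -20006/15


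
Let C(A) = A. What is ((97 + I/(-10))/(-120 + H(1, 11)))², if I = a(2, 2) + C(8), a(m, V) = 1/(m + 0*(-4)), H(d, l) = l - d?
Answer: 3697929/4840000 ≈ 0.76404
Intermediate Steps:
a(m, V) = 1/m (a(m, V) = 1/(m + 0) = 1/m)
I = 17/2 (I = 1/2 + 8 = ½ + 8 = 17/2 ≈ 8.5000)
((97 + I/(-10))/(-120 + H(1, 11)))² = ((97 + (17/2)/(-10))/(-120 + (11 - 1*1)))² = ((97 + (17/2)*(-⅒))/(-120 + (11 - 1)))² = ((97 - 17/20)/(-120 + 10))² = ((1923/20)/(-110))² = ((1923/20)*(-1/110))² = (-1923/2200)² = 3697929/4840000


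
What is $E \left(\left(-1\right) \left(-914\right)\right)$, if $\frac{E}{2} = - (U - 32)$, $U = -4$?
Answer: $65808$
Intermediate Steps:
$E = 72$ ($E = 2 \left(- (-4 - 32)\right) = 2 \left(\left(-1\right) \left(-36\right)\right) = 2 \cdot 36 = 72$)
$E \left(\left(-1\right) \left(-914\right)\right) = 72 \left(\left(-1\right) \left(-914\right)\right) = 72 \cdot 914 = 65808$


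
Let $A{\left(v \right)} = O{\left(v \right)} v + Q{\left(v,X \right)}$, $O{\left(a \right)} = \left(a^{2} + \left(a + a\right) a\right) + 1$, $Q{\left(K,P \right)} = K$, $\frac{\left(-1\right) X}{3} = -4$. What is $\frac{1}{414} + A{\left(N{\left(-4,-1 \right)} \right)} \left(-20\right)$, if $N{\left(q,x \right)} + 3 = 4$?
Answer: $- \frac{41399}{414} \approx -99.998$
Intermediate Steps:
$X = 12$ ($X = \left(-3\right) \left(-4\right) = 12$)
$N{\left(q,x \right)} = 1$ ($N{\left(q,x \right)} = -3 + 4 = 1$)
$O{\left(a \right)} = 1 + 3 a^{2}$ ($O{\left(a \right)} = \left(a^{2} + 2 a a\right) + 1 = \left(a^{2} + 2 a^{2}\right) + 1 = 3 a^{2} + 1 = 1 + 3 a^{2}$)
$A{\left(v \right)} = v + v \left(1 + 3 v^{2}\right)$ ($A{\left(v \right)} = \left(1 + 3 v^{2}\right) v + v = v \left(1 + 3 v^{2}\right) + v = v + v \left(1 + 3 v^{2}\right)$)
$\frac{1}{414} + A{\left(N{\left(-4,-1 \right)} \right)} \left(-20\right) = \frac{1}{414} + 1 \left(2 + 3 \cdot 1^{2}\right) \left(-20\right) = \frac{1}{414} + 1 \left(2 + 3 \cdot 1\right) \left(-20\right) = \frac{1}{414} + 1 \left(2 + 3\right) \left(-20\right) = \frac{1}{414} + 1 \cdot 5 \left(-20\right) = \frac{1}{414} + 5 \left(-20\right) = \frac{1}{414} - 100 = - \frac{41399}{414}$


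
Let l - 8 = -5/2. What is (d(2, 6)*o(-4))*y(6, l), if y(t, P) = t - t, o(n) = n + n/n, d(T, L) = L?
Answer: 0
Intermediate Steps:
o(n) = 1 + n (o(n) = n + 1 = 1 + n)
l = 11/2 (l = 8 - 5/2 = 11/2 ≈ 5.5000)
y(t, P) = 0
(d(2, 6)*o(-4))*y(6, l) = (6*(1 - 4))*0 = (6*(-3))*0 = -18*0 = 0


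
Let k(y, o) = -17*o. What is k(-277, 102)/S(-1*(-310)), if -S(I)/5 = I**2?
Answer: 867/240250 ≈ 0.0036087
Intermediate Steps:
S(I) = -5*I**2
k(-277, 102)/S(-1*(-310)) = (-17*102)/((-5*(-1*(-310))**2)) = -1734/((-5*310**2)) = -1734/((-5*96100)) = -1734/(-480500) = -1734*(-1/480500) = 867/240250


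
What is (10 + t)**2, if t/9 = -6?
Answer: 1936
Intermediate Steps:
t = -54 (t = 9*(-6) = -54)
(10 + t)**2 = (10 - 54)**2 = (-44)**2 = 1936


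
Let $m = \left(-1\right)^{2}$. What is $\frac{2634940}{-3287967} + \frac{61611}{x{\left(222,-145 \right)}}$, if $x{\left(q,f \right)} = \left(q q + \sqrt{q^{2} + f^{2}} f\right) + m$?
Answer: $\frac{166193294484701}{69468495572700} + \frac{595573 \sqrt{70309}}{63384300} \approx 4.8838$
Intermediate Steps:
$m = 1$
$x{\left(q,f \right)} = 1 + q^{2} + f \sqrt{f^{2} + q^{2}}$ ($x{\left(q,f \right)} = \left(q q + \sqrt{q^{2} + f^{2}} f\right) + 1 = \left(q^{2} + \sqrt{f^{2} + q^{2}} f\right) + 1 = \left(q^{2} + f \sqrt{f^{2} + q^{2}}\right) + 1 = 1 + q^{2} + f \sqrt{f^{2} + q^{2}}$)
$\frac{2634940}{-3287967} + \frac{61611}{x{\left(222,-145 \right)}} = \frac{2634940}{-3287967} + \frac{61611}{1 + 222^{2} - 145 \sqrt{\left(-145\right)^{2} + 222^{2}}} = 2634940 \left(- \frac{1}{3287967}\right) + \frac{61611}{1 + 49284 - 145 \sqrt{21025 + 49284}} = - \frac{2634940}{3287967} + \frac{61611}{1 + 49284 - 145 \sqrt{70309}} = - \frac{2634940}{3287967} + \frac{61611}{49285 - 145 \sqrt{70309}}$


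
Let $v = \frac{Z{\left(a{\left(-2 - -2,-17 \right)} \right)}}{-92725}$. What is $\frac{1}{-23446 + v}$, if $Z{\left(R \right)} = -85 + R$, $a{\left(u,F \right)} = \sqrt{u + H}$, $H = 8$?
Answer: $- \frac{201586956322125}{4726407593135970217} + \frac{185450 \sqrt{2}}{4726407593135970217} \approx -4.2651 \cdot 10^{-5}$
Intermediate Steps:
$a{\left(u,F \right)} = \sqrt{8 + u}$ ($a{\left(u,F \right)} = \sqrt{u + 8} = \sqrt{8 + u}$)
$v = \frac{17}{18545} - \frac{2 \sqrt{2}}{92725}$ ($v = \frac{-85 + \sqrt{8 - 0}}{-92725} = \left(-85 + \sqrt{8 + \left(-2 + 2\right)}\right) \left(- \frac{1}{92725}\right) = \left(-85 + \sqrt{8 + 0}\right) \left(- \frac{1}{92725}\right) = \left(-85 + \sqrt{8}\right) \left(- \frac{1}{92725}\right) = \left(-85 + 2 \sqrt{2}\right) \left(- \frac{1}{92725}\right) = \frac{17}{18545} - \frac{2 \sqrt{2}}{92725} \approx 0.00088619$)
$\frac{1}{-23446 + v} = \frac{1}{-23446 + \left(\frac{17}{18545} - \frac{2 \sqrt{2}}{92725}\right)} = \frac{1}{- \frac{434806053}{18545} - \frac{2 \sqrt{2}}{92725}}$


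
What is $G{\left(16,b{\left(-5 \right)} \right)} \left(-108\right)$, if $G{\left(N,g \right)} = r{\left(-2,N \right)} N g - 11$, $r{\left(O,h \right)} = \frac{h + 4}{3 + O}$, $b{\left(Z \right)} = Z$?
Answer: $173988$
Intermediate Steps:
$r{\left(O,h \right)} = \frac{4 + h}{3 + O}$
$G{\left(N,g \right)} = -11 + N g \left(4 + N\right)$ ($G{\left(N,g \right)} = \frac{4 + N}{3 - 2} N g - 11 = \frac{4 + N}{1} N g - 11 = 1 \left(4 + N\right) N g - 11 = \left(4 + N\right) N g - 11 = N \left(4 + N\right) g - 11 = N g \left(4 + N\right) - 11 = -11 + N g \left(4 + N\right)$)
$G{\left(16,b{\left(-5 \right)} \right)} \left(-108\right) = \left(-11 + 16 \left(-5\right) \left(4 + 16\right)\right) \left(-108\right) = \left(-11 + 16 \left(-5\right) 20\right) \left(-108\right) = \left(-11 - 1600\right) \left(-108\right) = \left(-1611\right) \left(-108\right) = 173988$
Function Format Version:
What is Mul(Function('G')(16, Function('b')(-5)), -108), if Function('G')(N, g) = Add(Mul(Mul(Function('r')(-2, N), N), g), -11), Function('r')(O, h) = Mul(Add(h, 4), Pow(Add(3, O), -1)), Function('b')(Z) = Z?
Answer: 173988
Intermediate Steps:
Function('r')(O, h) = Mul(Pow(Add(3, O), -1), Add(4, h)) (Function('r')(O, h) = Mul(Add(4, h), Pow(Add(3, O), -1)) = Mul(Pow(Add(3, O), -1), Add(4, h)))
Function('G')(N, g) = Add(-11, Mul(N, g, Add(4, N))) (Function('G')(N, g) = Add(Mul(Mul(Mul(Pow(Add(3, -2), -1), Add(4, N)), N), g), -11) = Add(Mul(Mul(Mul(Pow(1, -1), Add(4, N)), N), g), -11) = Add(Mul(Mul(Mul(1, Add(4, N)), N), g), -11) = Add(Mul(Mul(Add(4, N), N), g), -11) = Add(Mul(Mul(N, Add(4, N)), g), -11) = Add(Mul(N, g, Add(4, N)), -11) = Add(-11, Mul(N, g, Add(4, N))))
Mul(Function('G')(16, Function('b')(-5)), -108) = Mul(Add(-11, Mul(16, -5, Add(4, 16))), -108) = Mul(Add(-11, Mul(16, -5, 20)), -108) = Mul(Add(-11, -1600), -108) = Mul(-1611, -108) = 173988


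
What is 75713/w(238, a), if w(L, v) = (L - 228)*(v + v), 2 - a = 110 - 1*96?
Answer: -75713/240 ≈ -315.47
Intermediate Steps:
a = -12 (a = 2 - (110 - 1*96) = 2 - (110 - 96) = 2 - 1*14 = 2 - 14 = -12)
w(L, v) = 2*v*(-228 + L) (w(L, v) = (-228 + L)*(2*v) = 2*v*(-228 + L))
75713/w(238, a) = 75713/((2*(-12)*(-228 + 238))) = 75713/((2*(-12)*10)) = 75713/(-240) = 75713*(-1/240) = -75713/240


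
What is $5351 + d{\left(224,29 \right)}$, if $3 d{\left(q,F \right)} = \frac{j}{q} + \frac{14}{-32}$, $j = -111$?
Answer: $\frac{3595663}{672} \approx 5350.7$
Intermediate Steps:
$d{\left(q,F \right)} = - \frac{7}{48} - \frac{37}{q}$ ($d{\left(q,F \right)} = \frac{- \frac{111}{q} + \frac{14}{-32}}{3} = \frac{- \frac{111}{q} + 14 \left(- \frac{1}{32}\right)}{3} = \frac{- \frac{111}{q} - \frac{7}{16}}{3} = \frac{- \frac{7}{16} - \frac{111}{q}}{3} = - \frac{7}{48} - \frac{37}{q}$)
$5351 + d{\left(224,29 \right)} = 5351 - \left(\frac{7}{48} + \frac{37}{224}\right) = 5351 - \frac{209}{672} = \frac{3595663}{672}$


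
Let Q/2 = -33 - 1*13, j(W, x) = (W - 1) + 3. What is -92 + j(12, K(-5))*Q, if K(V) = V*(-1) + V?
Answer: -1380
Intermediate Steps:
K(V) = 0 (K(V) = -V + V = 0)
j(W, x) = 2 + W (j(W, x) = (-1 + W) + 3 = 2 + W)
Q = -92 (Q = 2*(-33 - 1*13) = 2*(-33 - 13) = 2*(-46) = -92)
-92 + j(12, K(-5))*Q = -92 + (2 + 12)*(-92) = -92 + 14*(-92) = -92 - 1288 = -1380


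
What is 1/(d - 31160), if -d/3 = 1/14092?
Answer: -14092/439106723 ≈ -3.2092e-5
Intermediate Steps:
d = -3/14092 ≈ -0.00021289
1/(d - 31160) = 1/(-3/14092 - 31160) = 1/(-439106723/14092) = -14092/439106723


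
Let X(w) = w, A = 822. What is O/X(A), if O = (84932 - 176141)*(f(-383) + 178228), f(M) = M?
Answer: -5407021535/274 ≈ -1.9734e+7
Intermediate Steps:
O = -16221064605 (O = (84932 - 176141)*(-383 + 178228) = -91209*177845 = -16221064605)
O/X(A) = -16221064605/822 = -16221064605*1/822 = -5407021535/274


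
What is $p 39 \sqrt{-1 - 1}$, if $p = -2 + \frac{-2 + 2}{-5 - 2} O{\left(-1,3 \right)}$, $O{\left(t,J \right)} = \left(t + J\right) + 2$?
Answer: $- 78 i \sqrt{2} \approx - 110.31 i$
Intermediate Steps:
$O{\left(t,J \right)} = 2 + J + t$ ($O{\left(t,J \right)} = \left(J + t\right) + 2 = 2 + J + t$)
$p = -2$ ($p = -2 + \frac{-2 + 2}{-5 - 2} \left(2 + 3 - 1\right) = -2 + \frac{0}{-7} \cdot 4 = -2 + 0 \left(- \frac{1}{7}\right) 4 = -2 + 0 \cdot 4 = -2 + 0 = -2$)
$p 39 \sqrt{-1 - 1} = \left(-2\right) 39 \sqrt{-1 - 1} = - 78 \sqrt{-2} = - 78 i \sqrt{2}$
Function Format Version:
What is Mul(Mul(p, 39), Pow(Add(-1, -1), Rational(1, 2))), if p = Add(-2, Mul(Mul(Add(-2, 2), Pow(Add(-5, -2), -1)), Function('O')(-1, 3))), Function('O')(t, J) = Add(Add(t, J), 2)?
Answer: Mul(-78, I, Pow(2, Rational(1, 2))) ≈ Mul(-110.31, I)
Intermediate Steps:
Function('O')(t, J) = Add(2, J, t) (Function('O')(t, J) = Add(Add(J, t), 2) = Add(2, J, t))
p = -2 (p = Add(-2, Mul(Mul(Add(-2, 2), Pow(Add(-5, -2), -1)), Add(2, 3, -1))) = Add(-2, Mul(Mul(0, Pow(-7, -1)), 4)) = Add(-2, Mul(Mul(0, Rational(-1, 7)), 4)) = Add(-2, Mul(0, 4)) = Add(-2, 0) = -2)
Mul(Mul(p, 39), Pow(Add(-1, -1), Rational(1, 2))) = Mul(Mul(-2, 39), Pow(Add(-1, -1), Rational(1, 2))) = Mul(-78, Pow(-2, Rational(1, 2))) = Mul(-78, Mul(I, Pow(2, Rational(1, 2)))) = Mul(-78, I, Pow(2, Rational(1, 2)))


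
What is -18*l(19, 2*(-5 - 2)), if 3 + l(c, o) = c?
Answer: -288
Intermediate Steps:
l(c, o) = -3 + c
-18*l(19, 2*(-5 - 2)) = -18*(-3 + 19) = -18*16 = -288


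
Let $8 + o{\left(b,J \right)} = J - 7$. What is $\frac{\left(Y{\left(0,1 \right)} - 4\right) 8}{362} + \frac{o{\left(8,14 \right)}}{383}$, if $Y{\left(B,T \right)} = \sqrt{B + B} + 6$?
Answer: $\frac{2883}{69323} \approx 0.041588$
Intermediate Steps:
$o{\left(b,J \right)} = -15 + J$ ($o{\left(b,J \right)} = -8 + \left(J - 7\right) = -8 + \left(-7 + J\right) = -15 + J$)
$Y{\left(B,T \right)} = 6 + \sqrt{2} \sqrt{B}$ ($Y{\left(B,T \right)} = \sqrt{2 B} + 6 = \sqrt{2} \sqrt{B} + 6 = 6 + \sqrt{2} \sqrt{B}$)
$\frac{\left(Y{\left(0,1 \right)} - 4\right) 8}{362} + \frac{o{\left(8,14 \right)}}{383} = \frac{\left(\left(6 + \sqrt{2} \sqrt{0}\right) - 4\right) 8}{362} + \frac{-15 + 14}{383} = \left(\left(6 + \sqrt{2} \cdot 0\right) - 4\right) 8 \cdot \frac{1}{362} - \frac{1}{383} = \left(\left(6 + 0\right) - 4\right) 8 \cdot \frac{1}{362} - \frac{1}{383} = \left(6 - 4\right) 8 \cdot \frac{1}{362} - \frac{1}{383} = 2 \cdot 8 \cdot \frac{1}{362} - \frac{1}{383} = 16 \cdot \frac{1}{362} - \frac{1}{383} = \frac{8}{181} - \frac{1}{383} = \frac{2883}{69323}$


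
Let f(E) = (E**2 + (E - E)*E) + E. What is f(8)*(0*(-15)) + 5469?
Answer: 5469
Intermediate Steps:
f(E) = E + E**2 (f(E) = (E**2 + 0*E) + E = (E**2 + 0) + E = E**2 + E = E + E**2)
f(8)*(0*(-15)) + 5469 = (8*(1 + 8))*(0*(-15)) + 5469 = (8*9)*0 + 5469 = 72*0 + 5469 = 0 + 5469 = 5469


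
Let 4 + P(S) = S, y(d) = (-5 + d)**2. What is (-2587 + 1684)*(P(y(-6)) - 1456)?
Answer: 1209117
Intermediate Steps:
P(S) = -4 + S
(-2587 + 1684)*(P(y(-6)) - 1456) = (-2587 + 1684)*((-4 + (-5 - 6)**2) - 1456) = -903*((-4 + (-11)**2) - 1456) = -903*((-4 + 121) - 1456) = -903*(117 - 1456) = -903*(-1339) = 1209117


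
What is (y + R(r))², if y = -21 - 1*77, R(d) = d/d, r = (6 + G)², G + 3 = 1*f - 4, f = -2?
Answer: 9409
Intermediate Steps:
G = -9 (G = -3 + (1*(-2) - 4) = -3 + (-2 - 4) = -3 - 6 = -9)
r = 9 (r = (6 - 9)² = (-3)² = 9)
R(d) = 1
y = -98 (y = -21 - 77 = -98)
(y + R(r))² = (-98 + 1)² = (-97)² = 9409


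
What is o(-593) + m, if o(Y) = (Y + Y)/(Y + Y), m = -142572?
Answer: -142571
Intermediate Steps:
o(Y) = 1 (o(Y) = (2*Y)/((2*Y)) = (2*Y)*(1/(2*Y)) = 1)
o(-593) + m = 1 - 142572 = -142571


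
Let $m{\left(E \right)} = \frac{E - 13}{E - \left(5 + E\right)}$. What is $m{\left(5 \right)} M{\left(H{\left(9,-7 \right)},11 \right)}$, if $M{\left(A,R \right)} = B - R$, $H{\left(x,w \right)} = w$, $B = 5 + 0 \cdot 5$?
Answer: $- \frac{48}{5} \approx -9.6$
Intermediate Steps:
$m{\left(E \right)} = \frac{13}{5} - \frac{E}{5}$ ($m{\left(E \right)} = \frac{-13 + E}{-5} = \left(-13 + E\right) \left(- \frac{1}{5}\right) = \frac{13}{5} - \frac{E}{5}$)
$B = 5$ ($B = 5 + 0 = 5$)
$M{\left(A,R \right)} = 5 - R$
$m{\left(5 \right)} M{\left(H{\left(9,-7 \right)},11 \right)} = \left(\frac{13}{5} - 1\right) \left(5 - 11\right) = \frac{8}{5} \left(-6\right) = - \frac{48}{5}$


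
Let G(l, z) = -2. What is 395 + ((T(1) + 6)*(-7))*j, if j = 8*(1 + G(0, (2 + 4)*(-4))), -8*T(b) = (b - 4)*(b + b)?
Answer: 773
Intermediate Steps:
T(b) = -b*(-4 + b)/4 (T(b) = -(b - 4)*(b + b)/8 = -(-4 + b)*2*b/8 = -b*(-4 + b)/4)
j = -8 (j = 8*(1 - 2) = 8*(-1) = -8)
395 + ((T(1) + 6)*(-7))*j = 395 + (((¼)*1*(4 - 1*1) + 6)*(-7))*(-8) = 395 + (((¼)*1*(4 - 1) + 6)*(-7))*(-8) = 395 + (((¼)*1*3 + 6)*(-7))*(-8) = 395 + ((¾ + 6)*(-7))*(-8) = 395 + ((27/4)*(-7))*(-8) = 395 - 189/4*(-8) = 395 + 378 = 773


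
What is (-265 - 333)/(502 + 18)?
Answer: -23/20 ≈ -1.1500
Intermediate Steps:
(-265 - 333)/(502 + 18) = -598/520 = -598*1/520 = -23/20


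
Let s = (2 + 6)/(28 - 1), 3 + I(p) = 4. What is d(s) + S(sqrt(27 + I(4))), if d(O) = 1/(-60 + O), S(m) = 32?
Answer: 51557/1612 ≈ 31.983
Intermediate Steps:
I(p) = 1 (I(p) = -3 + 4 = 1)
s = 8/27 ≈ 0.29630
d(s) + S(sqrt(27 + I(4))) = 1/(-60 + 8/27) + 32 = 1/(-1612/27) + 32 = -27/1612 + 32 = 51557/1612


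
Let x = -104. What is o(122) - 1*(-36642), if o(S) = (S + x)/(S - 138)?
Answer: 293127/8 ≈ 36641.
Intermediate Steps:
o(S) = (-104 + S)/(-138 + S) (o(S) = (S - 104)/(S - 138) = (-104 + S)/(-138 + S))
o(122) - 1*(-36642) = (-104 + 122)/(-138 + 122) - 1*(-36642) = 18/(-16) + 36642 = -1/16*18 + 36642 = -9/8 + 36642 = 293127/8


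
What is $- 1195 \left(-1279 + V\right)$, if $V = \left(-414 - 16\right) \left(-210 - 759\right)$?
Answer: $-496392245$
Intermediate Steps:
$V = 416670$ ($V = \left(-430\right) \left(-969\right) = 416670$)
$- 1195 \left(-1279 + V\right) = - 1195 \left(-1279 + 416670\right) = \left(-1195\right) 415391 = -496392245$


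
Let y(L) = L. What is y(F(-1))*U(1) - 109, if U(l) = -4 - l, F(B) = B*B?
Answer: -114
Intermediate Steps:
F(B) = B²
y(F(-1))*U(1) - 109 = (-1)²*(-4 - 1*1) - 109 = 1*(-4 - 1) - 109 = 1*(-5) - 109 = -5 - 109 = -114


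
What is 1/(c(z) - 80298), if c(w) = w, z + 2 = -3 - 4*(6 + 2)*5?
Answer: -1/80463 ≈ -1.2428e-5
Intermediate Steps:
z = -165 (z = -2 + (-3 - 4*(6 + 2)*5) = -2 + (-3 - 4*8*5) = -2 + (-3 - 32*5) = -2 + (-3 - 160) = -2 - 163 = -165)
1/(c(z) - 80298) = 1/(-165 - 80298) = 1/(-80463) = -1/80463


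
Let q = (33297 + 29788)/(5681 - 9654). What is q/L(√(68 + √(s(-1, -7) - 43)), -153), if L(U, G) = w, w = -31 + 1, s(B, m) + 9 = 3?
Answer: 12617/23838 ≈ 0.52928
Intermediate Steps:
s(B, m) = -6 (s(B, m) = -9 + 3 = -6)
w = -30
q = -63085/3973 (q = 63085/(-3973) = 63085*(-1/3973) = -63085/3973 ≈ -15.878)
L(U, G) = -30
q/L(√(68 + √(s(-1, -7) - 43)), -153) = -63085/3973/(-30) = -63085/3973*(-1/30) = 12617/23838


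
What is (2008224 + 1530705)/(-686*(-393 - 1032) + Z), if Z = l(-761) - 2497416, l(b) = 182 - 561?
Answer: -3538929/1520245 ≈ -2.3279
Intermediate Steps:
l(b) = -379
Z = -2497795 (Z = -379 - 2497416 = -2497795)
(2008224 + 1530705)/(-686*(-393 - 1032) + Z) = (2008224 + 1530705)/(-686*(-393 - 1032) - 2497795) = 3538929/(-686*(-1425) - 2497795) = 3538929/(977550 - 2497795) = 3538929/(-1520245) = 3538929*(-1/1520245) = -3538929/1520245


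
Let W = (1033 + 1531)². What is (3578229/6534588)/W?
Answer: 1192743/14319669610816 ≈ 8.3294e-8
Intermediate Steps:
W = 6574096 (W = 2564² = 6574096)
(3578229/6534588)/W = (3578229/6534588)/6574096 = (3578229*(1/6534588))*(1/6574096) = (1192743/2178196)*(1/6574096) = 1192743/14319669610816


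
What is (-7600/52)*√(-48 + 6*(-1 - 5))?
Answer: -3800*I*√21/13 ≈ -1339.5*I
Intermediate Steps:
(-7600/52)*√(-48 + 6*(-1 - 5)) = (-7600/52)*√(-48 + 6*(-6)) = (-80*95/52)*√(-48 - 36) = -3800*I*√21/13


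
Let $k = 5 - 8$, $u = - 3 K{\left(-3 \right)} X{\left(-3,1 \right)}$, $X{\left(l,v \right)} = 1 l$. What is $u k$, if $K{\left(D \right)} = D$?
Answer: $81$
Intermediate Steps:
$X{\left(l,v \right)} = l$
$u = -27$ ($u = \left(-3\right) \left(-3\right) \left(-3\right) = 9 \left(-3\right) = -27$)
$k = -3$ ($k = 5 - 8 = -3$)
$u k = \left(-27\right) \left(-3\right) = 81$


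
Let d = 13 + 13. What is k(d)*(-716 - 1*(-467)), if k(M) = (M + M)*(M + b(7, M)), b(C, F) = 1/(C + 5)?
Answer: -337727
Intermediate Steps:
b(C, F) = 1/(5 + C)
d = 26
k(M) = 2*M*(1/12 + M) (k(M) = (M + M)*(M + 1/(5 + 7)) = (2*M)*(M + 1/12) = (2*M)*(1/12 + M) = 2*M*(1/12 + M))
k(d)*(-716 - 1*(-467)) = ((1/6)*26*(1 + 12*26))*(-716 - 1*(-467)) = ((1/6)*26*(1 + 312))*(-716 + 467) = ((1/6)*26*313)*(-249) = (4069/3)*(-249) = -337727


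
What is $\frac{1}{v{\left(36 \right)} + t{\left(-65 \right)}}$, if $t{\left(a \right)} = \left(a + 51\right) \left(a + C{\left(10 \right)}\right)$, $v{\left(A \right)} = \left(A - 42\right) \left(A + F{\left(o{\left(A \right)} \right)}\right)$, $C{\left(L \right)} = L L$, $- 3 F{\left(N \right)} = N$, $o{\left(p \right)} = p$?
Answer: $- \frac{1}{634} \approx -0.0015773$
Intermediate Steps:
$F{\left(N \right)} = - \frac{N}{3}$
$C{\left(L \right)} = L^{2}$
$v{\left(A \right)} = \frac{2 A \left(-42 + A\right)}{3}$ ($v{\left(A \right)} = \left(A - 42\right) \left(A - \frac{A}{3}\right) = \left(-42 + A\right) \frac{2 A}{3} = \frac{2 A \left(-42 + A\right)}{3}$)
$t{\left(a \right)} = \left(51 + a\right) \left(100 + a\right)$ ($t{\left(a \right)} = \left(a + 51\right) \left(a + 10^{2}\right) = \left(51 + a\right) \left(a + 100\right) = \left(51 + a\right) \left(100 + a\right)$)
$\frac{1}{v{\left(36 \right)} + t{\left(-65 \right)}} = \frac{1}{\frac{2}{3} \cdot 36 \left(-42 + 36\right) + \left(5100 + \left(-65\right)^{2} + 151 \left(-65\right)\right)} = \frac{1}{\frac{2}{3} \cdot 36 \left(-6\right) + \left(5100 + 4225 - 9815\right)} = \frac{1}{-144 - 490} = \frac{1}{-634} = - \frac{1}{634}$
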